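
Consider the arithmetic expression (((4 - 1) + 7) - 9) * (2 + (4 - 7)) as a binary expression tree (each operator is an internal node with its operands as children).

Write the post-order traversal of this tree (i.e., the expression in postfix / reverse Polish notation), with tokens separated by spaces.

4 1 - 7 + 9 - 2 4 7 - + *

Post-order on an expression tree gives postfix notation: for each operator, emit left operand, right operand, then the operator.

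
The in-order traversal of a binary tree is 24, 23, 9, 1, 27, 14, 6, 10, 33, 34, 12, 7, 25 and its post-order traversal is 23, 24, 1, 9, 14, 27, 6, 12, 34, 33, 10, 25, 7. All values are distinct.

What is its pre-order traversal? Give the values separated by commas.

The last element of post-order is the root; it splits in-order into left and right subtrees.
Root 7: left subtree has 11 nodes {24, 23, 9, 1, 27, 14, 6, 10, 33, 34, 12}, right has 1 {25}.
  Root 10: left subtree has 7 nodes {24, 23, 9, 1, 27, 14, 6}, right has 3 {33, 34, 12}.
    Root 6: left subtree has 6 nodes {24, 23, 9, 1, 27, 14}, right has 0 { }.
      Root 27: left subtree has 4 nodes {24, 23, 9, 1}, right has 1 {14}.
        Root 9: left subtree has 2 nodes {24, 23}, right has 1 {1}.
          Root 24: left subtree has 0 nodes { }, right has 1 {23}.
    Root 33: left subtree has 0 nodes { }, right has 2 {34, 12}.
      Root 34: left subtree has 0 nodes { }, right has 1 {12}.

7, 10, 6, 27, 9, 24, 23, 1, 14, 33, 34, 12, 25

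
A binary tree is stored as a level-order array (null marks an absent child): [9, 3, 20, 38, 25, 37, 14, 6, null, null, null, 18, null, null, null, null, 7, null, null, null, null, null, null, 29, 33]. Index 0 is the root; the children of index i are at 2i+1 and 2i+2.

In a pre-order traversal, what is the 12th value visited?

Pre-order visits the node, then its left subtree, then its right subtree.
Visit 9.
At 9: go left to 3.
  Visit 3.
  At 3: go left to 38.
    Visit 38.
    At 38: go left to 6.
      Visit 6.
      At 6: no left child.
      At 6: go right to 7.
        7 is a leaf — visit 7.
    At 38: no right child.
  At 3: go right to 25.
    25 is a leaf — visit 25.
At 9: go right to 20.
  Visit 20.
  At 20: go left to 37.
    Visit 37.
    At 37: go left to 18.
      Visit 18.
      At 18: go left to 29.
        29 is a leaf — visit 29.
      At 18: go right to 33.
        33 is a leaf — visit 33.
    At 37: no right child.
  At 20: go right to 14.
    14 is a leaf — visit 14.
Full pre-order sequence: 9, 3, 38, 6, 7, 25, 20, 37, 18, 29, 33, 14.

14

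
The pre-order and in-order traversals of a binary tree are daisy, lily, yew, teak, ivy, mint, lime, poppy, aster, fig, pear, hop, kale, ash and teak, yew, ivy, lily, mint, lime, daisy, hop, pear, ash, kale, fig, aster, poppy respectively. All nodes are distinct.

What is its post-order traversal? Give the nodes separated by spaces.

teak ivy yew lime mint lily hop ash kale pear fig aster poppy daisy

The first element of pre-order is the root; it splits in-order into left and right subtrees.
Root daisy: left subtree has 6 nodes {teak, yew, ivy, lily, mint, lime}, right has 7 {hop, pear, ash, kale, fig, aster, poppy}.
  Root lily: left subtree has 3 nodes {teak, yew, ivy}, right has 2 {mint, lime}.
    Root yew: left subtree has 1 node {teak}, right has 1 {ivy}.
    Root mint: left subtree has 0 nodes { }, right has 1 {lime}.
  Root poppy: left subtree has 6 nodes {hop, pear, ash, kale, fig, aster}, right has 0 { }.
    Root aster: left subtree has 5 nodes {hop, pear, ash, kale, fig}, right has 0 { }.
      Root fig: left subtree has 4 nodes {hop, pear, ash, kale}, right has 0 { }.
        Root pear: left subtree has 1 node {hop}, right has 2 {ash, kale}.
          Root kale: left subtree has 1 node {ash}, right has 0 { }.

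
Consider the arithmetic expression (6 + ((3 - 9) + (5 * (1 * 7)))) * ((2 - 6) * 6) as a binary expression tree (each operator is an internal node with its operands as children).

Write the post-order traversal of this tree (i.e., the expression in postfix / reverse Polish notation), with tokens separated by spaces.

Post-order on an expression tree gives postfix notation: for each operator, emit left operand, right operand, then the operator.

6 3 9 - 5 1 7 * * + + 2 6 - 6 * *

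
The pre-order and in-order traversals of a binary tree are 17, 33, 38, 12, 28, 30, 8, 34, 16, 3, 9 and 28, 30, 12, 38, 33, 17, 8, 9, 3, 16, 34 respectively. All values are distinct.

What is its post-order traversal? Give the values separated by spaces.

30 28 12 38 33 9 3 16 34 8 17

The first element of pre-order is the root; it splits in-order into left and right subtrees.
Root 17: left subtree has 5 nodes {28, 30, 12, 38, 33}, right has 5 {8, 9, 3, 16, 34}.
  Root 33: left subtree has 4 nodes {28, 30, 12, 38}, right has 0 { }.
    Root 38: left subtree has 3 nodes {28, 30, 12}, right has 0 { }.
      Root 12: left subtree has 2 nodes {28, 30}, right has 0 { }.
        Root 28: left subtree has 0 nodes { }, right has 1 {30}.
  Root 8: left subtree has 0 nodes { }, right has 4 {9, 3, 16, 34}.
    Root 34: left subtree has 3 nodes {9, 3, 16}, right has 0 { }.
      Root 16: left subtree has 2 nodes {9, 3}, right has 0 { }.
        Root 3: left subtree has 1 node {9}, right has 0 { }.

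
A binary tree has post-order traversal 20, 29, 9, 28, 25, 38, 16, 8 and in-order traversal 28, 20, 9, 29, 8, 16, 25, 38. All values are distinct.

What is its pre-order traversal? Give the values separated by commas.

8, 28, 9, 20, 29, 16, 38, 25

The last element of post-order is the root; it splits in-order into left and right subtrees.
Root 8: left subtree has 4 nodes {28, 20, 9, 29}, right has 3 {16, 25, 38}.
  Root 28: left subtree has 0 nodes { }, right has 3 {20, 9, 29}.
    Root 9: left subtree has 1 node {20}, right has 1 {29}.
  Root 16: left subtree has 0 nodes { }, right has 2 {25, 38}.
    Root 38: left subtree has 1 node {25}, right has 0 { }.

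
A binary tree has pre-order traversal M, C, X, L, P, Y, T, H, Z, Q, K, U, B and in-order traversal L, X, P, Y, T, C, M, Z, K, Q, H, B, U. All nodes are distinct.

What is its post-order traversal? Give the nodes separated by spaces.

L T Y P X C K Q Z B U H M

The first element of pre-order is the root; it splits in-order into left and right subtrees.
Root M: left subtree has 6 nodes {L, X, P, Y, T, C}, right has 6 {Z, K, Q, H, B, U}.
  Root C: left subtree has 5 nodes {L, X, P, Y, T}, right has 0 { }.
    Root X: left subtree has 1 node {L}, right has 3 {P, Y, T}.
      Root P: left subtree has 0 nodes { }, right has 2 {Y, T}.
        Root Y: left subtree has 0 nodes { }, right has 1 {T}.
  Root H: left subtree has 3 nodes {Z, K, Q}, right has 2 {B, U}.
    Root Z: left subtree has 0 nodes { }, right has 2 {K, Q}.
      Root Q: left subtree has 1 node {K}, right has 0 { }.
    Root U: left subtree has 1 node {B}, right has 0 { }.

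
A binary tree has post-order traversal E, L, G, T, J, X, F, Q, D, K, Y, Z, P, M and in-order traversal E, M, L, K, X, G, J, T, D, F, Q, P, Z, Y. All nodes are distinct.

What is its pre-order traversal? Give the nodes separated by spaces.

The last element of post-order is the root; it splits in-order into left and right subtrees.
Root M: left subtree has 1 node {E}, right has 12 {L, K, X, G, J, T, D, F, Q, P, Z, Y}.
  Root P: left subtree has 9 nodes {L, K, X, G, J, T, D, F, Q}, right has 2 {Z, Y}.
    Root K: left subtree has 1 node {L}, right has 7 {X, G, J, T, D, F, Q}.
      Root D: left subtree has 4 nodes {X, G, J, T}, right has 2 {F, Q}.
        Root X: left subtree has 0 nodes { }, right has 3 {G, J, T}.
          Root J: left subtree has 1 node {G}, right has 1 {T}.
        Root Q: left subtree has 1 node {F}, right has 0 { }.
    Root Z: left subtree has 0 nodes { }, right has 1 {Y}.

M E P K L D X J G T Q F Z Y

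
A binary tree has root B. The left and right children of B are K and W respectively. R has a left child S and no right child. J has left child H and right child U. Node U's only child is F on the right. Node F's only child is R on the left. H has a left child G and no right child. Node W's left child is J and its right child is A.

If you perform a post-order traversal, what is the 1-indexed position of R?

Post-order visits the left subtree, then the right subtree, then the node.
At B: go left to K.
  K is a leaf — visit K.
At B: go right to W.
  At W: go left to J.
    At J: go left to H.
      At H: go left to G.
        G is a leaf — visit G.
      At H: no right child.
      Visit H.
    At J: go right to U.
      At U: no left child.
      At U: go right to F.
        At F: go left to R.
          At R: go left to S.
            S is a leaf — visit S.
          At R: no right child.
          Visit R.
        At F: no right child.
        Visit F.
      Visit U.
    Visit J.
  At W: go right to A.
    A is a leaf — visit A.
  Visit W.
Visit B.
Full post-order sequence: K, G, H, S, R, F, U, J, A, W, B.

5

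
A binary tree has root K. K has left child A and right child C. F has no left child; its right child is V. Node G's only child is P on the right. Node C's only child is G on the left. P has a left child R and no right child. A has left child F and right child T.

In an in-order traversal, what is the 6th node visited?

In-order visits the left subtree, then the node, then the right subtree.
At K: go left to A.
  At A: go left to F.
    At F: no left child.
    Visit F.
    At F: go right to V.
      V is a leaf — visit V.
  Visit A.
  At A: go right to T.
    T is a leaf — visit T.
Visit K.
At K: go right to C.
  At C: go left to G.
    At G: no left child.
    Visit G.
    At G: go right to P.
      At P: go left to R.
        R is a leaf — visit R.
      Visit P.
      At P: no right child.
  Visit C.
  At C: no right child.
Full in-order sequence: F, V, A, T, K, G, R, P, C.

G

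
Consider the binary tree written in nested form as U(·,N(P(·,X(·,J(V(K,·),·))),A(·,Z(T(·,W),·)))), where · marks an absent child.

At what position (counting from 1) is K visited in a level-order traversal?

11

Level-order visits nodes level by level from the root, left to right within each level.
Level 0: U
Level 1: N
Level 2: P, A
Level 3: X, Z
Level 4: J, T
Level 5: V, W
Level 6: K
Full level-order sequence: U, N, P, A, X, Z, J, T, V, W, K.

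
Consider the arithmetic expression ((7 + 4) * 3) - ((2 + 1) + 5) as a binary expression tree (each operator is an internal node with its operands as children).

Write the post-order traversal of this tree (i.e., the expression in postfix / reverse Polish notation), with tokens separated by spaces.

7 4 + 3 * 2 1 + 5 + -

Post-order on an expression tree gives postfix notation: for each operator, emit left operand, right operand, then the operator.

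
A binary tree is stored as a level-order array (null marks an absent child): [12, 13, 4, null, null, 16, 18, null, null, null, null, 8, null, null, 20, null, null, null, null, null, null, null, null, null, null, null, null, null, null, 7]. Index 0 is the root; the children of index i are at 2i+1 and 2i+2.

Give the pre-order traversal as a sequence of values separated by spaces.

Pre-order visits the node, then its left subtree, then its right subtree.
Visit 12.
At 12: go left to 13.
  13 is a leaf — visit 13.
At 12: go right to 4.
  Visit 4.
  At 4: go left to 16.
    Visit 16.
    At 16: go left to 8.
      8 is a leaf — visit 8.
    At 16: no right child.
  At 4: go right to 18.
    Visit 18.
    At 18: no left child.
    At 18: go right to 20.
      Visit 20.
      At 20: go left to 7.
        7 is a leaf — visit 7.
      At 20: no right child.

12 13 4 16 8 18 20 7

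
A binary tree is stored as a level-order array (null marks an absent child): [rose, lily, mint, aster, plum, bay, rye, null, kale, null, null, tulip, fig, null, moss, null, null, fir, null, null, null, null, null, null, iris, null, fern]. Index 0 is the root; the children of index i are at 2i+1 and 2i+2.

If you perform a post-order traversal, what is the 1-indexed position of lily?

5

Post-order visits the left subtree, then the right subtree, then the node.
At rose: go left to lily.
  At lily: go left to aster.
    At aster: no left child.
    At aster: go right to kale.
      At kale: go left to fir.
        fir is a leaf — visit fir.
      At kale: no right child.
      Visit kale.
    Visit aster.
  At lily: go right to plum.
    plum is a leaf — visit plum.
  Visit lily.
At rose: go right to mint.
  At mint: go left to bay.
    At bay: go left to tulip.
      At tulip: no left child.
      At tulip: go right to iris.
        iris is a leaf — visit iris.
      Visit tulip.
    At bay: go right to fig.
      At fig: no left child.
      At fig: go right to fern.
        fern is a leaf — visit fern.
      Visit fig.
    Visit bay.
  At mint: go right to rye.
    At rye: no left child.
    At rye: go right to moss.
      moss is a leaf — visit moss.
    Visit rye.
  Visit mint.
Visit rose.
Full post-order sequence: fir, kale, aster, plum, lily, iris, tulip, fern, fig, bay, moss, rye, mint, rose.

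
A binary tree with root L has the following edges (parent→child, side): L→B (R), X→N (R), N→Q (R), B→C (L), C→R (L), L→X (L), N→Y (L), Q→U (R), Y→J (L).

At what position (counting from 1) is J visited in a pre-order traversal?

5

Pre-order visits the node, then its left subtree, then its right subtree.
Visit L.
At L: go left to X.
  Visit X.
  At X: no left child.
  At X: go right to N.
    Visit N.
    At N: go left to Y.
      Visit Y.
      At Y: go left to J.
        J is a leaf — visit J.
      At Y: no right child.
    At N: go right to Q.
      Visit Q.
      At Q: no left child.
      At Q: go right to U.
        U is a leaf — visit U.
At L: go right to B.
  Visit B.
  At B: go left to C.
    Visit C.
    At C: go left to R.
      R is a leaf — visit R.
    At C: no right child.
  At B: no right child.
Full pre-order sequence: L, X, N, Y, J, Q, U, B, C, R.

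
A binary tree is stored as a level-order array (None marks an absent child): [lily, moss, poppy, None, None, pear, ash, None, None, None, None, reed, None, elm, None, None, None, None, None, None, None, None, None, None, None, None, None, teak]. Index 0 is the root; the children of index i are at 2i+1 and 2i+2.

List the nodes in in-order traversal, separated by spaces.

moss lily reed pear poppy teak elm ash

In-order visits the left subtree, then the node, then the right subtree.
At lily: go left to moss.
  moss is a leaf — visit moss.
Visit lily.
At lily: go right to poppy.
  At poppy: go left to pear.
    At pear: go left to reed.
      reed is a leaf — visit reed.
    Visit pear.
    At pear: no right child.
  Visit poppy.
  At poppy: go right to ash.
    At ash: go left to elm.
      At elm: go left to teak.
        teak is a leaf — visit teak.
      Visit elm.
      At elm: no right child.
    Visit ash.
    At ash: no right child.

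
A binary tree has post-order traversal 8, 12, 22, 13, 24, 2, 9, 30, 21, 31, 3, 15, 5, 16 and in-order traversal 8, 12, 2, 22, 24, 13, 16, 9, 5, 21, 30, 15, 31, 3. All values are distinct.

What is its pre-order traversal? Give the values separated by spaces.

16 2 12 8 24 22 13 5 9 15 21 30 3 31

The last element of post-order is the root; it splits in-order into left and right subtrees.
Root 16: left subtree has 6 nodes {8, 12, 2, 22, 24, 13}, right has 7 {9, 5, 21, 30, 15, 31, 3}.
  Root 2: left subtree has 2 nodes {8, 12}, right has 3 {22, 24, 13}.
    Root 12: left subtree has 1 node {8}, right has 0 { }.
    Root 24: left subtree has 1 node {22}, right has 1 {13}.
  Root 5: left subtree has 1 node {9}, right has 5 {21, 30, 15, 31, 3}.
    Root 15: left subtree has 2 nodes {21, 30}, right has 2 {31, 3}.
      Root 21: left subtree has 0 nodes { }, right has 1 {30}.
      Root 3: left subtree has 1 node {31}, right has 0 { }.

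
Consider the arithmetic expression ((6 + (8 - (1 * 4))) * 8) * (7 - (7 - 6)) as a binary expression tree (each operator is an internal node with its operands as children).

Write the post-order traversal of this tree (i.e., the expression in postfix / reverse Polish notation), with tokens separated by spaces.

6 8 1 4 * - + 8 * 7 7 6 - - *

Post-order on an expression tree gives postfix notation: for each operator, emit left operand, right operand, then the operator.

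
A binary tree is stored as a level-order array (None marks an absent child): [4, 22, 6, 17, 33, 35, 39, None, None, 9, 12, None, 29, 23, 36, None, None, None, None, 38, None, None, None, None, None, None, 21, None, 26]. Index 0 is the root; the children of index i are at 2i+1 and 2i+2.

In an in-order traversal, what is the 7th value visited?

In-order visits the left subtree, then the node, then the right subtree.
At 4: go left to 22.
  At 22: go left to 17.
    17 is a leaf — visit 17.
  Visit 22.
  At 22: go right to 33.
    At 33: go left to 9.
      At 9: go left to 38.
        38 is a leaf — visit 38.
      Visit 9.
      At 9: no right child.
    Visit 33.
    At 33: go right to 12.
      12 is a leaf — visit 12.
Visit 4.
At 4: go right to 6.
  At 6: go left to 35.
    At 35: no left child.
    Visit 35.
    At 35: go right to 29.
      At 29: no left child.
      Visit 29.
      At 29: go right to 21.
        21 is a leaf — visit 21.
  Visit 6.
  At 6: go right to 39.
    At 39: go left to 23.
      At 23: no left child.
      Visit 23.
      At 23: go right to 26.
        26 is a leaf — visit 26.
    Visit 39.
    At 39: go right to 36.
      36 is a leaf — visit 36.
Full in-order sequence: 17, 22, 38, 9, 33, 12, 4, 35, 29, 21, 6, 23, 26, 39, 36.

4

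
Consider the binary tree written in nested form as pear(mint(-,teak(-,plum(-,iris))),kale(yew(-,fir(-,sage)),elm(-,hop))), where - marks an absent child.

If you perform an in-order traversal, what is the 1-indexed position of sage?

In-order visits the left subtree, then the node, then the right subtree.
At pear: go left to mint.
  At mint: no left child.
  Visit mint.
  At mint: go right to teak.
    At teak: no left child.
    Visit teak.
    At teak: go right to plum.
      At plum: no left child.
      Visit plum.
      At plum: go right to iris.
        iris is a leaf — visit iris.
Visit pear.
At pear: go right to kale.
  At kale: go left to yew.
    At yew: no left child.
    Visit yew.
    At yew: go right to fir.
      At fir: no left child.
      Visit fir.
      At fir: go right to sage.
        sage is a leaf — visit sage.
  Visit kale.
  At kale: go right to elm.
    At elm: no left child.
    Visit elm.
    At elm: go right to hop.
      hop is a leaf — visit hop.
Full in-order sequence: mint, teak, plum, iris, pear, yew, fir, sage, kale, elm, hop.

8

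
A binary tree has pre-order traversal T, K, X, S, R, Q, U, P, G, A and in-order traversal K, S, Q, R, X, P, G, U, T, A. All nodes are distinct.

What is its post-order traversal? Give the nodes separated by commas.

The first element of pre-order is the root; it splits in-order into left and right subtrees.
Root T: left subtree has 8 nodes {K, S, Q, R, X, P, G, U}, right has 1 {A}.
  Root K: left subtree has 0 nodes { }, right has 7 {S, Q, R, X, P, G, U}.
    Root X: left subtree has 3 nodes {S, Q, R}, right has 3 {P, G, U}.
      Root S: left subtree has 0 nodes { }, right has 2 {Q, R}.
        Root R: left subtree has 1 node {Q}, right has 0 { }.
      Root U: left subtree has 2 nodes {P, G}, right has 0 { }.
        Root P: left subtree has 0 nodes { }, right has 1 {G}.

Q, R, S, G, P, U, X, K, A, T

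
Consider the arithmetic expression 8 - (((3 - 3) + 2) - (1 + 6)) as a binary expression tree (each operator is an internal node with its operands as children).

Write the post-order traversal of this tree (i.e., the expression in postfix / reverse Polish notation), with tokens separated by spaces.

8 3 3 - 2 + 1 6 + - -

Post-order on an expression tree gives postfix notation: for each operator, emit left operand, right operand, then the operator.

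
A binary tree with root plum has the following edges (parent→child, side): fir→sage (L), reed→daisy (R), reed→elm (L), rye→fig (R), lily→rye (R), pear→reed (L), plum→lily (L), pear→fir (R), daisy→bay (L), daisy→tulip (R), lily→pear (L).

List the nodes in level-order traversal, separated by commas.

Level-order visits nodes level by level from the root, left to right within each level.
Level 0: plum
Level 1: lily
Level 2: pear, rye
Level 3: reed, fir, fig
Level 4: elm, daisy, sage
Level 5: bay, tulip

plum, lily, pear, rye, reed, fir, fig, elm, daisy, sage, bay, tulip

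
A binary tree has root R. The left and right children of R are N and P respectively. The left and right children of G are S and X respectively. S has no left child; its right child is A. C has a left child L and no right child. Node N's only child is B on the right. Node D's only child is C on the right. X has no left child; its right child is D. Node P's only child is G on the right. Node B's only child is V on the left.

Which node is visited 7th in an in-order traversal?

A

In-order visits the left subtree, then the node, then the right subtree.
At R: go left to N.
  At N: no left child.
  Visit N.
  At N: go right to B.
    At B: go left to V.
      V is a leaf — visit V.
    Visit B.
    At B: no right child.
Visit R.
At R: go right to P.
  At P: no left child.
  Visit P.
  At P: go right to G.
    At G: go left to S.
      At S: no left child.
      Visit S.
      At S: go right to A.
        A is a leaf — visit A.
    Visit G.
    At G: go right to X.
      At X: no left child.
      Visit X.
      At X: go right to D.
        At D: no left child.
        Visit D.
        At D: go right to C.
          At C: go left to L.
            L is a leaf — visit L.
          Visit C.
          At C: no right child.
Full in-order sequence: N, V, B, R, P, S, A, G, X, D, L, C.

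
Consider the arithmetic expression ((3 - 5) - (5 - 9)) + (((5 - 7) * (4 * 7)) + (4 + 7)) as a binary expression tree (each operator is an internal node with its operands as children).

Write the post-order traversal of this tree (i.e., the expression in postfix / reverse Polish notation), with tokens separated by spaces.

3 5 - 5 9 - - 5 7 - 4 7 * * 4 7 + + +

Post-order on an expression tree gives postfix notation: for each operator, emit left operand, right operand, then the operator.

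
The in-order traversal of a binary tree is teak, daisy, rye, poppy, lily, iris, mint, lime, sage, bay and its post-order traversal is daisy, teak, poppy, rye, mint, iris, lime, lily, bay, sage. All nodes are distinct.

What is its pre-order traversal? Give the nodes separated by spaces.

The last element of post-order is the root; it splits in-order into left and right subtrees.
Root sage: left subtree has 8 nodes {teak, daisy, rye, poppy, lily, iris, mint, lime}, right has 1 {bay}.
  Root lily: left subtree has 4 nodes {teak, daisy, rye, poppy}, right has 3 {iris, mint, lime}.
    Root rye: left subtree has 2 nodes {teak, daisy}, right has 1 {poppy}.
      Root teak: left subtree has 0 nodes { }, right has 1 {daisy}.
    Root lime: left subtree has 2 nodes {iris, mint}, right has 0 { }.
      Root iris: left subtree has 0 nodes { }, right has 1 {mint}.

sage lily rye teak daisy poppy lime iris mint bay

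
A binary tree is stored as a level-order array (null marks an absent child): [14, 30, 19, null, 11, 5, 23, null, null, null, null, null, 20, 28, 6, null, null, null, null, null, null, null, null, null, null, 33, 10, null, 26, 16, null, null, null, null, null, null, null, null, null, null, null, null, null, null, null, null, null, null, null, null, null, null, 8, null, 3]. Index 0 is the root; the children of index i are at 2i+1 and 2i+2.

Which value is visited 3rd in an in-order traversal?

In-order visits the left subtree, then the node, then the right subtree.
At 14: go left to 30.
  At 30: no left child.
  Visit 30.
  At 30: go right to 11.
    11 is a leaf — visit 11.
Visit 14.
At 14: go right to 19.
  At 19: go left to 5.
    At 5: no left child.
    Visit 5.
    At 5: go right to 20.
      At 20: go left to 33.
        At 33: no left child.
        Visit 33.
        At 33: go right to 8.
          8 is a leaf — visit 8.
      Visit 20.
      At 20: go right to 10.
        At 10: no left child.
        Visit 10.
        At 10: go right to 3.
          3 is a leaf — visit 3.
  Visit 19.
  At 19: go right to 23.
    At 23: go left to 28.
      At 28: no left child.
      Visit 28.
      At 28: go right to 26.
        26 is a leaf — visit 26.
    Visit 23.
    At 23: go right to 6.
      At 6: go left to 16.
        16 is a leaf — visit 16.
      Visit 6.
      At 6: no right child.
Full in-order sequence: 30, 11, 14, 5, 33, 8, 20, 10, 3, 19, 28, 26, 23, 16, 6.

14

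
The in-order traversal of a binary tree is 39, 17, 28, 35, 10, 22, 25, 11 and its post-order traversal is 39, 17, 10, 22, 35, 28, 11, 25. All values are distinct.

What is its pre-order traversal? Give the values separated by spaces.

25 28 17 39 35 22 10 11

The last element of post-order is the root; it splits in-order into left and right subtrees.
Root 25: left subtree has 6 nodes {39, 17, 28, 35, 10, 22}, right has 1 {11}.
  Root 28: left subtree has 2 nodes {39, 17}, right has 3 {35, 10, 22}.
    Root 17: left subtree has 1 node {39}, right has 0 { }.
    Root 35: left subtree has 0 nodes { }, right has 2 {10, 22}.
      Root 22: left subtree has 1 node {10}, right has 0 { }.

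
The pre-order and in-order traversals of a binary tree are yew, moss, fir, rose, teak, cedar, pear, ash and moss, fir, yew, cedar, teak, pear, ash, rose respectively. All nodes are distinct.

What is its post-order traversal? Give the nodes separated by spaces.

fir moss cedar ash pear teak rose yew

The first element of pre-order is the root; it splits in-order into left and right subtrees.
Root yew: left subtree has 2 nodes {moss, fir}, right has 5 {cedar, teak, pear, ash, rose}.
  Root moss: left subtree has 0 nodes { }, right has 1 {fir}.
  Root rose: left subtree has 4 nodes {cedar, teak, pear, ash}, right has 0 { }.
    Root teak: left subtree has 1 node {cedar}, right has 2 {pear, ash}.
      Root pear: left subtree has 0 nodes { }, right has 1 {ash}.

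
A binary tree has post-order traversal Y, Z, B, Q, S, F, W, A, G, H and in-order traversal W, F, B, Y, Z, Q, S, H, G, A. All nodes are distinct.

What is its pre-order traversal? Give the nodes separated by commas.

H, W, F, S, Q, B, Z, Y, G, A

The last element of post-order is the root; it splits in-order into left and right subtrees.
Root H: left subtree has 7 nodes {W, F, B, Y, Z, Q, S}, right has 2 {G, A}.
  Root W: left subtree has 0 nodes { }, right has 6 {F, B, Y, Z, Q, S}.
    Root F: left subtree has 0 nodes { }, right has 5 {B, Y, Z, Q, S}.
      Root S: left subtree has 4 nodes {B, Y, Z, Q}, right has 0 { }.
        Root Q: left subtree has 3 nodes {B, Y, Z}, right has 0 { }.
          Root B: left subtree has 0 nodes { }, right has 2 {Y, Z}.
            Root Z: left subtree has 1 node {Y}, right has 0 { }.
  Root G: left subtree has 0 nodes { }, right has 1 {A}.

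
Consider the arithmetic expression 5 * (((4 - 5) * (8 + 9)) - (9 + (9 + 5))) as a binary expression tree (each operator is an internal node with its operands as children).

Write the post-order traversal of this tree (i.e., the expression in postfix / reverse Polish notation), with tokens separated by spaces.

Post-order on an expression tree gives postfix notation: for each operator, emit left operand, right operand, then the operator.

5 4 5 - 8 9 + * 9 9 5 + + - *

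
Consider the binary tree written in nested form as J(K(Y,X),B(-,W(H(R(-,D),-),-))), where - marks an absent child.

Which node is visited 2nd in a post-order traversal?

X

Post-order visits the left subtree, then the right subtree, then the node.
At J: go left to K.
  At K: go left to Y.
    Y is a leaf — visit Y.
  At K: go right to X.
    X is a leaf — visit X.
  Visit K.
At J: go right to B.
  At B: no left child.
  At B: go right to W.
    At W: go left to H.
      At H: go left to R.
        At R: no left child.
        At R: go right to D.
          D is a leaf — visit D.
        Visit R.
      At H: no right child.
      Visit H.
    At W: no right child.
    Visit W.
  Visit B.
Visit J.
Full post-order sequence: Y, X, K, D, R, H, W, B, J.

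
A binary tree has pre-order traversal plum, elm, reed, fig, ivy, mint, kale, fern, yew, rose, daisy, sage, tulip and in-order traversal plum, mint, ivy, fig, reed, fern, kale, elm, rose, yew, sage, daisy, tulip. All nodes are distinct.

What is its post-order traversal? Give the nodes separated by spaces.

The first element of pre-order is the root; it splits in-order into left and right subtrees.
Root plum: left subtree has 0 nodes { }, right has 12 {mint, ivy, fig, reed, fern, kale, elm, rose, yew, sage, daisy, tulip}.
  Root elm: left subtree has 6 nodes {mint, ivy, fig, reed, fern, kale}, right has 5 {rose, yew, sage, daisy, tulip}.
    Root reed: left subtree has 3 nodes {mint, ivy, fig}, right has 2 {fern, kale}.
      Root fig: left subtree has 2 nodes {mint, ivy}, right has 0 { }.
        Root ivy: left subtree has 1 node {mint}, right has 0 { }.
      Root kale: left subtree has 1 node {fern}, right has 0 { }.
    Root yew: left subtree has 1 node {rose}, right has 3 {sage, daisy, tulip}.
      Root daisy: left subtree has 1 node {sage}, right has 1 {tulip}.

mint ivy fig fern kale reed rose sage tulip daisy yew elm plum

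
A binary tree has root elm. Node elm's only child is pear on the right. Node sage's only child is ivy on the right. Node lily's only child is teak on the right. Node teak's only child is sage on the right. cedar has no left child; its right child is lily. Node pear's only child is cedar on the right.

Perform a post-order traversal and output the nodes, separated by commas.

Post-order visits the left subtree, then the right subtree, then the node.
At elm: no left child.
At elm: go right to pear.
  At pear: no left child.
  At pear: go right to cedar.
    At cedar: no left child.
    At cedar: go right to lily.
      At lily: no left child.
      At lily: go right to teak.
        At teak: no left child.
        At teak: go right to sage.
          At sage: no left child.
          At sage: go right to ivy.
            ivy is a leaf — visit ivy.
          Visit sage.
        Visit teak.
      Visit lily.
    Visit cedar.
  Visit pear.
Visit elm.

ivy, sage, teak, lily, cedar, pear, elm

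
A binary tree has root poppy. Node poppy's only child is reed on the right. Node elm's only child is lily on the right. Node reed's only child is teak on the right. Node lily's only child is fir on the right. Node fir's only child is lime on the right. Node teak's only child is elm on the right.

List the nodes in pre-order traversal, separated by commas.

Pre-order visits the node, then its left subtree, then its right subtree.
Visit poppy.
At poppy: no left child.
At poppy: go right to reed.
  Visit reed.
  At reed: no left child.
  At reed: go right to teak.
    Visit teak.
    At teak: no left child.
    At teak: go right to elm.
      Visit elm.
      At elm: no left child.
      At elm: go right to lily.
        Visit lily.
        At lily: no left child.
        At lily: go right to fir.
          Visit fir.
          At fir: no left child.
          At fir: go right to lime.
            lime is a leaf — visit lime.

poppy, reed, teak, elm, lily, fir, lime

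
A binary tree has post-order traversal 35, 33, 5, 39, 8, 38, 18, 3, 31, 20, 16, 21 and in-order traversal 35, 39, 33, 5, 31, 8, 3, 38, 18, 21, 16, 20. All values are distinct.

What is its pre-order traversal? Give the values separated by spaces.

21 31 39 35 5 33 3 8 18 38 16 20

The last element of post-order is the root; it splits in-order into left and right subtrees.
Root 21: left subtree has 9 nodes {35, 39, 33, 5, 31, 8, 3, 38, 18}, right has 2 {16, 20}.
  Root 31: left subtree has 4 nodes {35, 39, 33, 5}, right has 4 {8, 3, 38, 18}.
    Root 39: left subtree has 1 node {35}, right has 2 {33, 5}.
      Root 5: left subtree has 1 node {33}, right has 0 { }.
    Root 3: left subtree has 1 node {8}, right has 2 {38, 18}.
      Root 18: left subtree has 1 node {38}, right has 0 { }.
  Root 16: left subtree has 0 nodes { }, right has 1 {20}.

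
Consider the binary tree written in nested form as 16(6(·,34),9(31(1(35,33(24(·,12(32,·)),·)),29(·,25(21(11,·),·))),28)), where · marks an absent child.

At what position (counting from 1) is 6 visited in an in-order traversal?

In-order visits the left subtree, then the node, then the right subtree.
At 16: go left to 6.
  At 6: no left child.
  Visit 6.
  At 6: go right to 34.
    34 is a leaf — visit 34.
Visit 16.
At 16: go right to 9.
  At 9: go left to 31.
    At 31: go left to 1.
      At 1: go left to 35.
        35 is a leaf — visit 35.
      Visit 1.
      At 1: go right to 33.
        At 33: go left to 24.
          At 24: no left child.
          Visit 24.
          At 24: go right to 12.
            At 12: go left to 32.
              32 is a leaf — visit 32.
            Visit 12.
            At 12: no right child.
        Visit 33.
        At 33: no right child.
    Visit 31.
    At 31: go right to 29.
      At 29: no left child.
      Visit 29.
      At 29: go right to 25.
        At 25: go left to 21.
          At 21: go left to 11.
            11 is a leaf — visit 11.
          Visit 21.
          At 21: no right child.
        Visit 25.
        At 25: no right child.
  Visit 9.
  At 9: go right to 28.
    28 is a leaf — visit 28.
Full in-order sequence: 6, 34, 16, 35, 1, 24, 32, 12, 33, 31, 29, 11, 21, 25, 9, 28.

1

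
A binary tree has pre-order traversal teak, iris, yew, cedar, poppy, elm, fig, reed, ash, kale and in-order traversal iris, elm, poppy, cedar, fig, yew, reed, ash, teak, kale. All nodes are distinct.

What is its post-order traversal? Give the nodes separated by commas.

elm, poppy, fig, cedar, ash, reed, yew, iris, kale, teak

The first element of pre-order is the root; it splits in-order into left and right subtrees.
Root teak: left subtree has 8 nodes {iris, elm, poppy, cedar, fig, yew, reed, ash}, right has 1 {kale}.
  Root iris: left subtree has 0 nodes { }, right has 7 {elm, poppy, cedar, fig, yew, reed, ash}.
    Root yew: left subtree has 4 nodes {elm, poppy, cedar, fig}, right has 2 {reed, ash}.
      Root cedar: left subtree has 2 nodes {elm, poppy}, right has 1 {fig}.
        Root poppy: left subtree has 1 node {elm}, right has 0 { }.
      Root reed: left subtree has 0 nodes { }, right has 1 {ash}.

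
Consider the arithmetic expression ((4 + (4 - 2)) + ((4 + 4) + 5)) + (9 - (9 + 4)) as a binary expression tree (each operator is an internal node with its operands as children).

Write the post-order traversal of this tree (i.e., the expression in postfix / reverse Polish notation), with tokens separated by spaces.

4 4 2 - + 4 4 + 5 + + 9 9 4 + - +

Post-order on an expression tree gives postfix notation: for each operator, emit left operand, right operand, then the operator.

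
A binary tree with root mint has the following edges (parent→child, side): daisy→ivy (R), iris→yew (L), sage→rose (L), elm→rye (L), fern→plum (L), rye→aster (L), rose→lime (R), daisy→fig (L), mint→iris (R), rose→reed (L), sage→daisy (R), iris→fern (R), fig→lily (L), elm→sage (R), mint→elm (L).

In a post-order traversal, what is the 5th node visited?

Post-order visits the left subtree, then the right subtree, then the node.
At mint: go left to elm.
  At elm: go left to rye.
    At rye: go left to aster.
      aster is a leaf — visit aster.
    At rye: no right child.
    Visit rye.
  At elm: go right to sage.
    At sage: go left to rose.
      At rose: go left to reed.
        reed is a leaf — visit reed.
      At rose: go right to lime.
        lime is a leaf — visit lime.
      Visit rose.
    At sage: go right to daisy.
      At daisy: go left to fig.
        At fig: go left to lily.
          lily is a leaf — visit lily.
        At fig: no right child.
        Visit fig.
      At daisy: go right to ivy.
        ivy is a leaf — visit ivy.
      Visit daisy.
    Visit sage.
  Visit elm.
At mint: go right to iris.
  At iris: go left to yew.
    yew is a leaf — visit yew.
  At iris: go right to fern.
    At fern: go left to plum.
      plum is a leaf — visit plum.
    At fern: no right child.
    Visit fern.
  Visit iris.
Visit mint.
Full post-order sequence: aster, rye, reed, lime, rose, lily, fig, ivy, daisy, sage, elm, yew, plum, fern, iris, mint.

rose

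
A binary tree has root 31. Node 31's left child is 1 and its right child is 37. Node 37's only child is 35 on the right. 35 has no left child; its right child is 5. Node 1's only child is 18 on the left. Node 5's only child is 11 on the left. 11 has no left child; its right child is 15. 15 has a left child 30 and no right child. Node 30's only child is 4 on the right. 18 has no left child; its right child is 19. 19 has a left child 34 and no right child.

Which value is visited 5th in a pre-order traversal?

34

Pre-order visits the node, then its left subtree, then its right subtree.
Visit 31.
At 31: go left to 1.
  Visit 1.
  At 1: go left to 18.
    Visit 18.
    At 18: no left child.
    At 18: go right to 19.
      Visit 19.
      At 19: go left to 34.
        34 is a leaf — visit 34.
      At 19: no right child.
  At 1: no right child.
At 31: go right to 37.
  Visit 37.
  At 37: no left child.
  At 37: go right to 35.
    Visit 35.
    At 35: no left child.
    At 35: go right to 5.
      Visit 5.
      At 5: go left to 11.
        Visit 11.
        At 11: no left child.
        At 11: go right to 15.
          Visit 15.
          At 15: go left to 30.
            Visit 30.
            At 30: no left child.
            At 30: go right to 4.
              4 is a leaf — visit 4.
          At 15: no right child.
      At 5: no right child.
Full pre-order sequence: 31, 1, 18, 19, 34, 37, 35, 5, 11, 15, 30, 4.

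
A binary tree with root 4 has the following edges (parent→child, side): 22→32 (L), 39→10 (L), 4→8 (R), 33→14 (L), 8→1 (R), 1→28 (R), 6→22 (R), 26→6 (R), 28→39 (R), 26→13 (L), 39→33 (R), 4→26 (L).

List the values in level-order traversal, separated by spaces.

Level-order visits nodes level by level from the root, left to right within each level.
Level 0: 4
Level 1: 26, 8
Level 2: 13, 6, 1
Level 3: 22, 28
Level 4: 32, 39
Level 5: 10, 33
Level 6: 14

4 26 8 13 6 1 22 28 32 39 10 33 14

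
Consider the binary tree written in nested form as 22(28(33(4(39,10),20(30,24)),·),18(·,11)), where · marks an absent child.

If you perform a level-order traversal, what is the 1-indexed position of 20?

7

Level-order visits nodes level by level from the root, left to right within each level.
Level 0: 22
Level 1: 28, 18
Level 2: 33, 11
Level 3: 4, 20
Level 4: 39, 10, 30, 24
Full level-order sequence: 22, 28, 18, 33, 11, 4, 20, 39, 10, 30, 24.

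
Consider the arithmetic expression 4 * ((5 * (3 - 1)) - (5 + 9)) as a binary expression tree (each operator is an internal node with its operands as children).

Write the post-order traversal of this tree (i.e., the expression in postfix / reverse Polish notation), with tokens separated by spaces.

Post-order on an expression tree gives postfix notation: for each operator, emit left operand, right operand, then the operator.

4 5 3 1 - * 5 9 + - *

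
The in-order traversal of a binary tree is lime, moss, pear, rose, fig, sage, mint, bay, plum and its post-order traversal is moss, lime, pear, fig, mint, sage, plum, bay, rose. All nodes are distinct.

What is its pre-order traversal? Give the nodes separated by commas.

rose, pear, lime, moss, bay, sage, fig, mint, plum

The last element of post-order is the root; it splits in-order into left and right subtrees.
Root rose: left subtree has 3 nodes {lime, moss, pear}, right has 5 {fig, sage, mint, bay, plum}.
  Root pear: left subtree has 2 nodes {lime, moss}, right has 0 { }.
    Root lime: left subtree has 0 nodes { }, right has 1 {moss}.
  Root bay: left subtree has 3 nodes {fig, sage, mint}, right has 1 {plum}.
    Root sage: left subtree has 1 node {fig}, right has 1 {mint}.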